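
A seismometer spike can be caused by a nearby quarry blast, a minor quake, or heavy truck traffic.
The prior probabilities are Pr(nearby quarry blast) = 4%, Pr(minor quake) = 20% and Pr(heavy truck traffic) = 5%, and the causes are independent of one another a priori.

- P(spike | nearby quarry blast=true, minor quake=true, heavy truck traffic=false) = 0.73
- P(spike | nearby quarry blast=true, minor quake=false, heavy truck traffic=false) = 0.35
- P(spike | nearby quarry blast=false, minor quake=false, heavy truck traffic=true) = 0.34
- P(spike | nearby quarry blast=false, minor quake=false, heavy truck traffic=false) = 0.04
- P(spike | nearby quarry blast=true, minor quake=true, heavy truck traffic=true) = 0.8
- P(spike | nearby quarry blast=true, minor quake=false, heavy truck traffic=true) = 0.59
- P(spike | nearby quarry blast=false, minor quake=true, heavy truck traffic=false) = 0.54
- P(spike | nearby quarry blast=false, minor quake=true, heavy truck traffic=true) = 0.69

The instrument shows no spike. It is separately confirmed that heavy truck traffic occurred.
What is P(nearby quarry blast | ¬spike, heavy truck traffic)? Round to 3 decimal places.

P(¬spike | heavy truck traffic) = 0.66*0.96*0.8 + 0.31*0.96*0.2 + 0.41*0.04*0.8 + 0.2*0.04*0.2 = 0.506880 + 0.059520 + 0.013120 + 0.001600 = 0.581120
The nearby quarry blast-present share is 0.013120 + 0.001600 = 0.014720.
So P(nearby quarry blast | ¬spike, heavy truck traffic) = 0.014720/0.581120 ≈ 0.025.

P(nearby quarry blast | ¬spike, heavy truck traffic) ≈ 0.025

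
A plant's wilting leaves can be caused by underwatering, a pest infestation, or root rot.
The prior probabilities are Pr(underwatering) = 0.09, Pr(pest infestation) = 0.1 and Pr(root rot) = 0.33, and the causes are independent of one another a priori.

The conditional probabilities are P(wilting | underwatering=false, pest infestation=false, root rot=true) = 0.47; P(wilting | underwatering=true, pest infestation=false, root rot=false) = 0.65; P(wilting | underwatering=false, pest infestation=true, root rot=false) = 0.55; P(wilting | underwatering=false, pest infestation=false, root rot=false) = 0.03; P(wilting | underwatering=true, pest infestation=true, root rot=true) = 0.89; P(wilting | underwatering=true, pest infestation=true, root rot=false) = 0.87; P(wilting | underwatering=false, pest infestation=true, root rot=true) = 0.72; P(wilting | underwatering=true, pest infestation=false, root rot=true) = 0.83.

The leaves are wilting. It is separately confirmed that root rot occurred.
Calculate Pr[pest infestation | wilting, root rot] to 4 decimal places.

Weight on pest infestation=true, given the evidence: 0.065520 + 0.008010 = 0.073530
The normalizing constant is 0.47·0.91·0.9 + 0.72·0.91·0.1 + 0.83·0.09·0.9 + 0.89·0.09·0.1 = 0.525690
Posterior = 0.073530 / 0.525690 ≈ 0.1399

Pr[pest infestation | wilting, root rot] ≈ 0.1399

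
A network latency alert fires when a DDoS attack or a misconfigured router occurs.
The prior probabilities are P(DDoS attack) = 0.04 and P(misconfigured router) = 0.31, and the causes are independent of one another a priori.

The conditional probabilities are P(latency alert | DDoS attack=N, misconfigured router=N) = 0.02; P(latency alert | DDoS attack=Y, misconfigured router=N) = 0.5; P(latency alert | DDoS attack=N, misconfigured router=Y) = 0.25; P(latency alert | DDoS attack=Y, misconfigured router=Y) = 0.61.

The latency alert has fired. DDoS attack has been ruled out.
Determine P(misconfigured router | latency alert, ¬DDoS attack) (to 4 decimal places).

Sum P(latency alert|·) weighted by the priors over both values of misconfigured router:
  P(latency alert | ¬DDoS attack) = 0.02*0.69 + 0.25*0.31
        = 0.013800 + 0.077500 = 0.091300
The terms with misconfigured router present sum to 0.077500, so
  P(misconfigured router | latency alert, ¬DDoS attack) = 0.077500 / 0.091300 ≈ 0.8488

P(misconfigured router | latency alert, ¬DDoS attack) ≈ 0.8488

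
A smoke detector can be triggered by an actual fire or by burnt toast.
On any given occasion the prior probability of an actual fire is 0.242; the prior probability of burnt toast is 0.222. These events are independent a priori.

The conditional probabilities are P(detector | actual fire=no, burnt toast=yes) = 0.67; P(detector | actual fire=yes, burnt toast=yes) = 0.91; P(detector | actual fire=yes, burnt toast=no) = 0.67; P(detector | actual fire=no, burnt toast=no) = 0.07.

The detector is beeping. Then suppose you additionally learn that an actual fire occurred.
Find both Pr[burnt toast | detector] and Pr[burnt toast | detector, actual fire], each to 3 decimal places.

Pr[burnt toast | detector] ≈ 0.491; Pr[burnt toast | detector, actual fire] ≈ 0.279

By total probability over the 4 (actual fire, burnt toast) configurations:
  P(detector) = 0.07*0.758*0.778 + 0.67*0.758*0.222 + 0.67*0.242*0.778 + 0.91*0.242*0.222
        = 0.041281 + 0.112745 + 0.126145 + 0.048889 = 0.329060
Configurations with burnt toast contribute 0.161634, so
  P(burnt toast | detector) = 0.161634 / 0.329060 ≈ 0.491

With the extra evidence:
By total probability over both values of burnt toast:
  P(detector | actual fire) = 0.67·0.778 + 0.91·0.222
        = 0.521260 + 0.202020 = 0.723280
Configurations with burnt toast contribute 0.202020, so
  P(burnt toast | detector, actual fire) = 0.202020 / 0.723280 ≈ 0.279
The drop from 0.491 to 0.279 is the explaining-away (discounting) effect.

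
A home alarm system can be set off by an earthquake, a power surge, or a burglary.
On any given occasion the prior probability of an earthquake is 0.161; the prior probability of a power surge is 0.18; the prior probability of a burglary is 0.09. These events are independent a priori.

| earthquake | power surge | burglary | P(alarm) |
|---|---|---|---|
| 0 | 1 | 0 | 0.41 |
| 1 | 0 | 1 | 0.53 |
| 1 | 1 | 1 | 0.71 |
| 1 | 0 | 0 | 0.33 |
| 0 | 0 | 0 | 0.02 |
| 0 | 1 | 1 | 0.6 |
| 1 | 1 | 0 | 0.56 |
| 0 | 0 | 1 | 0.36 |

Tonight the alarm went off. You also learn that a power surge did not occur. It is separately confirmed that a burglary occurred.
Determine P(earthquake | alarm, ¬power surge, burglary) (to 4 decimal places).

P(earthquake | alarm, ¬power surge, burglary) ≈ 0.2203

For the numerator, keep only earthquake=true terms: 0.53×0.161 = 0.085330
Normalizer over all consistent configurations: 0.36×0.839 + 0.53×0.161 = 0.387370
P(earthquake | alarm, ¬power surge, burglary) = 0.085330/0.387370 ≈ 0.2203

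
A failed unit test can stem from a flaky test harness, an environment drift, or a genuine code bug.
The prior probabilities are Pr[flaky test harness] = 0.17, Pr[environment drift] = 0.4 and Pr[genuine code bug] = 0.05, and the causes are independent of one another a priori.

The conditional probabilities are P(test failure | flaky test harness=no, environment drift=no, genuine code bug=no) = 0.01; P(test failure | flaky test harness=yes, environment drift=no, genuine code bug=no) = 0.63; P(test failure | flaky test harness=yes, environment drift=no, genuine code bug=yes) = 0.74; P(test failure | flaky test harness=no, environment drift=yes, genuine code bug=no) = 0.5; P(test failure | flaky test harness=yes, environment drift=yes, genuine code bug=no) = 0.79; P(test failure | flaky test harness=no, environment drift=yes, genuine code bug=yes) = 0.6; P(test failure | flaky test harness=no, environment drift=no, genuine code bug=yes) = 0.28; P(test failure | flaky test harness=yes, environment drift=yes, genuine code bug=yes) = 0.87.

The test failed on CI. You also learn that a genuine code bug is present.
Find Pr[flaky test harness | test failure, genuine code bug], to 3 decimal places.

Pr[flaky test harness | test failure, genuine code bug] ≈ 0.284

For the numerator, keep only flaky test harness=true terms: 0.075480 + 0.059160 = 0.134640
Denominator P(test failure | genuine code bug): 0.28*0.83*0.6 + 0.6*0.83*0.4 + 0.74*0.17*0.6 + 0.87*0.17*0.4 = 0.473280
P(flaky test harness | test failure, genuine code bug) = 0.134640/0.473280 ≈ 0.284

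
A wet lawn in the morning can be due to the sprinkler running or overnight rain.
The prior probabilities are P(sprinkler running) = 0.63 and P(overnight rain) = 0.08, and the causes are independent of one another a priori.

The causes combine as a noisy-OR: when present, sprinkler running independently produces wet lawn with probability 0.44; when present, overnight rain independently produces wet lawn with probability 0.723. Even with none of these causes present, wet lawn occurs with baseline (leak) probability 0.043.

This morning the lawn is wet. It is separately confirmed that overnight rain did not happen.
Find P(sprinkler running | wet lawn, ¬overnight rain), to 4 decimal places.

Under noisy-OR, P(wet lawn | causes) = 1 − (1−0.043)·∏(1−qᵢ) over the active causes.
Numerator (weight on configurations with sprinkler running): 0.46408·0.63 = 0.292370
Normalizer over all consistent configurations: 0.043·0.37 + 0.46408·0.63 = 0.308280
Posterior = 0.292370 / 0.308280 ≈ 0.9484

P(sprinkler running | wet lawn, ¬overnight rain) ≈ 0.9484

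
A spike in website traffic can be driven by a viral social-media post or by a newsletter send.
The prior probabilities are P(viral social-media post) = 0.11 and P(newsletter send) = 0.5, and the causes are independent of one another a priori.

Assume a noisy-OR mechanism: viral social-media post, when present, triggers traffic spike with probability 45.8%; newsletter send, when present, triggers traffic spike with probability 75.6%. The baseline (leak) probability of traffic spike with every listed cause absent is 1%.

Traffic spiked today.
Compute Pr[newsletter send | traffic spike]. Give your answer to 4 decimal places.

Under noisy-OR, P(traffic spike | causes) = 1 − (1−0.01)·∏(1−qᵢ) over the active causes.
Sum P(traffic spike|·) weighted by the priors over the 4 (viral social-media post, newsletter send) configurations:
  P(traffic spike) = 0.01·0.89·0.5 + 0.75844·0.89·0.5 + 0.46342·0.11·0.5 + 0.869074·0.11·0.5
        = 0.004450 + 0.337506 + 0.025488 + 0.047799 = 0.415243
The terms with newsletter send present sum to 0.385305, so
  P(newsletter send | traffic spike) = 0.385305 / 0.415243 ≈ 0.9279

Pr[newsletter send | traffic spike] ≈ 0.9279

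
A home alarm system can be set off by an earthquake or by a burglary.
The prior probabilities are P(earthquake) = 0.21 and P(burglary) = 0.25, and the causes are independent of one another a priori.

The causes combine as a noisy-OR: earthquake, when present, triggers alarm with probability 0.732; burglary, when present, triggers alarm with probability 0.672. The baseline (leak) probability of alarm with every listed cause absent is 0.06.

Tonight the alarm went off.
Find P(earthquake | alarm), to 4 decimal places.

Under noisy-OR, P(alarm | causes) = 1 − (1−0.06)·∏(1−qᵢ) over the active causes.
P(alarm) = 0.06×0.79×0.75 + 0.69168×0.79×0.25 + 0.74808×0.21×0.75 + 0.91737×0.21×0.25 = 0.035550 + 0.136607 + 0.117823 + 0.048162 = 0.338142
Of this, 0.165985 comes from 0.117823 + 0.048162 (the earthquake=true cases).
So P(earthquake | alarm) = 0.165985/0.338142 ≈ 0.4909.

P(earthquake | alarm) ≈ 0.4909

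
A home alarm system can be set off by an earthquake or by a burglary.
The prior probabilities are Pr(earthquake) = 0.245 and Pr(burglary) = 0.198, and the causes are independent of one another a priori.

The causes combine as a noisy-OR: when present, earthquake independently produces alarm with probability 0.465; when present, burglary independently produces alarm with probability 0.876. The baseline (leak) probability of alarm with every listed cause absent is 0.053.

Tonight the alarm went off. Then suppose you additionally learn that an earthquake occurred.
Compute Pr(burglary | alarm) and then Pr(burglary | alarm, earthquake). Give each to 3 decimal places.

Under noisy-OR, P(alarm | causes) = 1 − (1−0.053)·∏(1−qᵢ) over the active causes.
P(alarm) = 0.053×0.755×0.802 + 0.882572×0.755×0.198 + 0.493355×0.245×0.802 + 0.937176×0.245×0.198 = 0.032092 + 0.131936 + 0.096939 + 0.045462 = 0.306429
Of this, 0.177398 comes from 0.131936 + 0.045462 (the burglary=true cases).
Hence the posterior is 0.177398/0.306429 ≈ 0.579.

Now condition on the additional information:
Numerator (weight on configurations with burglary): 0.937176*0.198 = 0.185561
Normalizer over all consistent configurations: 0.493355*0.802 + 0.937176*0.198 = 0.581232
Posterior = 0.185561 / 0.581232 ≈ 0.319

Pr(burglary | alarm) ≈ 0.579; Pr(burglary | alarm, earthquake) ≈ 0.319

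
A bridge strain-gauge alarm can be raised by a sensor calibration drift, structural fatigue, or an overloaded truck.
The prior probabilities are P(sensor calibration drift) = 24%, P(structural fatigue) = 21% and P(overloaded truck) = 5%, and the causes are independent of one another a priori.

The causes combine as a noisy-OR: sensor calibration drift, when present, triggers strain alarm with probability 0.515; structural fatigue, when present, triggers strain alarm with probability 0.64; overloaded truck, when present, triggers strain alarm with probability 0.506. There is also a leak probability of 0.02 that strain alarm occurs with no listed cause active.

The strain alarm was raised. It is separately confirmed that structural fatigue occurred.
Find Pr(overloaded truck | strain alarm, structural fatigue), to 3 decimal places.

Pr(overloaded truck | strain alarm, structural fatigue) ≈ 0.061

Under noisy-OR, P(strain alarm | causes) = 1 − (1−0.02)·∏(1−qᵢ) over the active causes.
Sum P(strain alarm|·) weighted by the priors over the 4 (sensor calibration drift, overloaded truck) configurations:
  P(strain alarm | structural fatigue) = 0.6472*0.76*0.95 + 0.825717*0.76*0.05 + 0.828892*0.24*0.95 + 0.915473*0.24*0.05
        = 0.467278 + 0.031377 + 0.188987 + 0.010986 = 0.698628
Keeping only the overloaded truck-present terms gives 0.042363, so
  P(overloaded truck | strain alarm, structural fatigue) = 0.042363 / 0.698628 ≈ 0.061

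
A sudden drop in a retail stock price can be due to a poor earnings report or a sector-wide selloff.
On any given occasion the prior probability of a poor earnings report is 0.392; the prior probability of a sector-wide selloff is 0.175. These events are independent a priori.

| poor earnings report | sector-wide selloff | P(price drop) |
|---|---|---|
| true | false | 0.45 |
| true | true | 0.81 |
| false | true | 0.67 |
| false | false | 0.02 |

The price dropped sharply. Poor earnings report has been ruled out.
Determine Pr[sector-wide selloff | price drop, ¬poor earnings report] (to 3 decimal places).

By total probability over both values of sector-wide selloff:
  P(price drop | ¬poor earnings report) = 0.02*0.825 + 0.67*0.175
        = 0.016500 + 0.117250 = 0.133750
Configurations with sector-wide selloff contribute 0.117250, so
  P(sector-wide selloff | price drop, ¬poor earnings report) = 0.117250 / 0.133750 ≈ 0.877

Pr[sector-wide selloff | price drop, ¬poor earnings report] ≈ 0.877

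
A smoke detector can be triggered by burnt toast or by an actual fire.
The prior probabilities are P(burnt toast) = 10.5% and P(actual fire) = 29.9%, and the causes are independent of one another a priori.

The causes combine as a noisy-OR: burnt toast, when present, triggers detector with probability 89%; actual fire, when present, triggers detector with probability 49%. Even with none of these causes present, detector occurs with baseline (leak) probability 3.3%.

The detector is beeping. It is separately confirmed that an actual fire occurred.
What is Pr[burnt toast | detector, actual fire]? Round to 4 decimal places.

Pr[burnt toast | detector, actual fire] ≈ 0.1796

Under noisy-OR, P(detector | causes) = 1 − (1−0.033)·∏(1−qᵢ) over the active causes.
Enumerate both values of burnt toast and weight by the priors:
  P(detector | actual fire) = 0.50683×0.895 + 0.945751×0.105
        = 0.453613 + 0.099304 = 0.552917
Keeping only the burnt toast-present terms gives 0.099304, so
  P(burnt toast | detector, actual fire) = 0.099304 / 0.552917 ≈ 0.1796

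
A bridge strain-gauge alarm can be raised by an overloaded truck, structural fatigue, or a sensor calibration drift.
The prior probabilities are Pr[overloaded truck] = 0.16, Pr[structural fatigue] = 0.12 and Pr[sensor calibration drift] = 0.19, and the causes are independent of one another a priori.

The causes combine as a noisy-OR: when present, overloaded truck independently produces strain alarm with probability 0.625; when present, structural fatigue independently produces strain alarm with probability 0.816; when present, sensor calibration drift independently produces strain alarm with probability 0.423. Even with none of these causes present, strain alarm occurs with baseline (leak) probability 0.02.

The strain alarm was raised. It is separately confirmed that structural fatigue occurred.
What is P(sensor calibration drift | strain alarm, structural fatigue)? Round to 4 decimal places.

Under noisy-OR, P(strain alarm | causes) = 1 − (1−0.02)·∏(1−qᵢ) over the active causes.
Weight on sensor calibration drift=true, given the evidence: 0.142994 + 0.029214 = 0.172208
The normalizing constant is 0.81968×0.84×0.81 + 0.895955×0.84×0.19 + 0.93238×0.16×0.81 + 0.960983×0.16×0.19 = 0.850754
P(sensor calibration drift | strain alarm, structural fatigue) = 0.172208/0.850754 ≈ 0.2024

P(sensor calibration drift | strain alarm, structural fatigue) ≈ 0.2024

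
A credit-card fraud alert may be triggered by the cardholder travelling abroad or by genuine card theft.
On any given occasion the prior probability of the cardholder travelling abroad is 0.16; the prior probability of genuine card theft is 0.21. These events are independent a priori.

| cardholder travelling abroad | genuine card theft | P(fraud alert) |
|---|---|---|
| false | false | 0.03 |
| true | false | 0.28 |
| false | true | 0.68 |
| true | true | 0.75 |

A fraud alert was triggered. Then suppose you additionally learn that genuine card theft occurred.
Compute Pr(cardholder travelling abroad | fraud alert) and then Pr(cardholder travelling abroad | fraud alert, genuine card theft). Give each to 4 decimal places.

Pr(cardholder travelling abroad | fraud alert) ≈ 0.3023; Pr(cardholder travelling abroad | fraud alert, genuine card theft) ≈ 0.1736

P(fraud alert) = 0.03*0.84*0.79 + 0.68*0.84*0.21 + 0.28*0.16*0.79 + 0.75*0.16*0.21 = 0.019908 + 0.119952 + 0.035392 + 0.025200 = 0.200452
The cardholder travelling abroad-present share is 0.035392 + 0.025200 = 0.060592.
So P(cardholder travelling abroad | fraud alert) = 0.060592/0.200452 ≈ 0.3023.

Now condition on the additional information:
By total probability over both values of cardholder travelling abroad:
  P(fraud alert | genuine card theft) = 0.68*0.84 + 0.75*0.16
        = 0.571200 + 0.120000 = 0.691200
The terms with cardholder travelling abroad present sum to 0.120000, so
  P(cardholder travelling abroad | fraud alert, genuine card theft) = 0.120000 / 0.691200 ≈ 0.1736
— genuine card theft explains away the evidence for cardholder travelling abroad.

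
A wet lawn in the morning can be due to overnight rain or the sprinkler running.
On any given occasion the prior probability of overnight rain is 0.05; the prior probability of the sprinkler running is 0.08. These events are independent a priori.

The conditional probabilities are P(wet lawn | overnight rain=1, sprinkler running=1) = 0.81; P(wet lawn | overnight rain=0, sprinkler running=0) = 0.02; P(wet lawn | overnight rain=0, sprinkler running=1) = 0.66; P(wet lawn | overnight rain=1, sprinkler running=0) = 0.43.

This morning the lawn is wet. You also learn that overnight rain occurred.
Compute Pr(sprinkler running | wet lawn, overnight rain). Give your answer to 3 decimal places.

Pr(sprinkler running | wet lawn, overnight rain) ≈ 0.141

Numerator (weight on configurations with sprinkler running): 0.81·0.08 = 0.064800
Normalizer over all consistent configurations: 0.43·0.92 + 0.81·0.08 = 0.460400
P(sprinkler running | wet lawn, overnight rain) = 0.064800/0.460400 ≈ 0.141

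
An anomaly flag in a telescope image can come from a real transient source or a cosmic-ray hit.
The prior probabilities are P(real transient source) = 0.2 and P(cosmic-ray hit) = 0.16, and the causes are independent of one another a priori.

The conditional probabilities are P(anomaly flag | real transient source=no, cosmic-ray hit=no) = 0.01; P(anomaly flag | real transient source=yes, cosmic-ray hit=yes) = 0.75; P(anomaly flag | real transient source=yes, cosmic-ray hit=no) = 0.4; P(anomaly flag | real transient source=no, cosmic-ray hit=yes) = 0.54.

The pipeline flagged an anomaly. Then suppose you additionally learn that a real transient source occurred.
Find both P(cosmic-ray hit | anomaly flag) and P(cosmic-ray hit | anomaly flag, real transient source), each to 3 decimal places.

P(cosmic-ray hit | anomaly flag) ≈ 0.557; P(cosmic-ray hit | anomaly flag, real transient source) ≈ 0.263

Enumerate the 4 (real transient source, cosmic-ray hit) configurations and weight by the priors:
  P(anomaly flag) = 0.01*0.8*0.84 + 0.54*0.8*0.16 + 0.4*0.2*0.84 + 0.75*0.2*0.16
        = 0.006720 + 0.069120 + 0.067200 + 0.024000 = 0.167040
Configurations with cosmic-ray hit contribute 0.093120, so
  P(cosmic-ray hit | anomaly flag) = 0.093120 / 0.167040 ≈ 0.557

Now also conditioning on real transient source=true:
By total probability over both values of cosmic-ray hit:
  P(anomaly flag | real transient source) = 0.4·0.84 + 0.75·0.16
        = 0.336000 + 0.120000 = 0.456000
The terms with cosmic-ray hit present sum to 0.120000, so
  P(cosmic-ray hit | anomaly flag, real transient source) = 0.120000 / 0.456000 ≈ 0.263
Conditioning on real transient source lowers the posterior on cosmic-ray hit: the classic explaining-away effect in a common-effect structure.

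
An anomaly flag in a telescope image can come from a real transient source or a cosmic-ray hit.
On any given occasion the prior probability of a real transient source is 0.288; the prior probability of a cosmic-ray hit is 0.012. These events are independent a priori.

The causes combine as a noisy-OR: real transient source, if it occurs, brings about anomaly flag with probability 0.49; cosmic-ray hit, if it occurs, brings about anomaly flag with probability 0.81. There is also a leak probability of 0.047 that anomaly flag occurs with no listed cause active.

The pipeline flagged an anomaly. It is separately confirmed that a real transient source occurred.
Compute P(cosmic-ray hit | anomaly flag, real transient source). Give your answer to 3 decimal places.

Under noisy-OR, P(anomaly flag | causes) = 1 − (1−0.047)·∏(1−qᵢ) over the active causes.
Enumerate both values of cosmic-ray hit and weight by the priors:
  P(anomaly flag | real transient source) = 0.51397×0.988 + 0.907654×0.012
        = 0.507802 + 0.010892 = 0.518694
Configurations with cosmic-ray hit contribute 0.010892, so
  P(cosmic-ray hit | anomaly flag, real transient source) = 0.010892 / 0.518694 ≈ 0.021

P(cosmic-ray hit | anomaly flag, real transient source) ≈ 0.021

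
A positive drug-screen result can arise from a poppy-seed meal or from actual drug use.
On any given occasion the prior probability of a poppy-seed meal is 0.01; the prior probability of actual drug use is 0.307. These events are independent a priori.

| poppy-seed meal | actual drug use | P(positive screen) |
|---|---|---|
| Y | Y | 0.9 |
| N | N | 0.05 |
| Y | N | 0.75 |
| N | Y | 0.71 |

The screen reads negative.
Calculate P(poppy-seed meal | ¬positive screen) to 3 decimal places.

P(¬positive screen) = 0.95×0.99×0.693 + 0.29×0.99×0.307 + 0.25×0.01×0.693 + 0.1×0.01×0.307 = 0.651766 + 0.088140 + 0.001732 + 0.000307 = 0.741945
The poppy-seed meal-present share is 0.001732 + 0.000307 = 0.002039.
Hence the posterior is 0.002039/0.741945 ≈ 0.003.

P(poppy-seed meal | ¬positive screen) ≈ 0.003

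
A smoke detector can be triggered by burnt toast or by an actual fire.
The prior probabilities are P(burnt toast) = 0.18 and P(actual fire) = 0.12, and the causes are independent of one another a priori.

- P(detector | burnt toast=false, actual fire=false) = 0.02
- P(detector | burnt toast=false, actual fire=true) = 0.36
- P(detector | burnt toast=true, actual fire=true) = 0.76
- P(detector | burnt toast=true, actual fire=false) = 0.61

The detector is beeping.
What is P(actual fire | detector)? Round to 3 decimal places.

Weight on actual fire=true, given the evidence: 0.035424 + 0.016416 = 0.051840
The normalizing constant is 0.02·0.82·0.88 + 0.36·0.82·0.12 + 0.61·0.18·0.88 + 0.76·0.18·0.12 = 0.162896
P(actual fire | detector) = 0.051840/0.162896 ≈ 0.318

P(actual fire | detector) ≈ 0.318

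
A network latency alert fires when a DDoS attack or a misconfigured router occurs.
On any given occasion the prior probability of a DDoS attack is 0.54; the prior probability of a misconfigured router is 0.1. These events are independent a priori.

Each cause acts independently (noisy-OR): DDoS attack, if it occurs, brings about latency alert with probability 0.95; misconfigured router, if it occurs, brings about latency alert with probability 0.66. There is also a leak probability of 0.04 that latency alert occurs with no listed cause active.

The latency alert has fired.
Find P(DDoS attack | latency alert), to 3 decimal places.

Under noisy-OR, P(latency alert | causes) = 1 − (1−0.04)·∏(1−qᵢ) over the active causes.
Sum P(latency alert|·) weighted by the priors over the 4 (DDoS attack, misconfigured router) configurations:
  P(latency alert) = 0.04*0.46*0.9 + 0.6736*0.46*0.1 + 0.952*0.54*0.9 + 0.98368*0.54*0.1
        = 0.016560 + 0.030986 + 0.462672 + 0.053119 = 0.563337
The terms with DDoS attack present sum to 0.515791, so
  P(DDoS attack | latency alert) = 0.515791 / 0.563337 ≈ 0.916

P(DDoS attack | latency alert) ≈ 0.916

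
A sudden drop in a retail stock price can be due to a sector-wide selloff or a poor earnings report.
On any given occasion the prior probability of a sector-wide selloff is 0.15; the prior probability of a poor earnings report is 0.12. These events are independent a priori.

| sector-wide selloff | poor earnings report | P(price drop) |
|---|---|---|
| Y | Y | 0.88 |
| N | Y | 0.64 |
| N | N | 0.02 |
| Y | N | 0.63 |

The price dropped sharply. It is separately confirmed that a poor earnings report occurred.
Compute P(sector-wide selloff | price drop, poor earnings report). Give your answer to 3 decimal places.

P(sector-wide selloff | price drop, poor earnings report) ≈ 0.195

Sum P(price drop|·) weighted by the priors over both values of sector-wide selloff:
  P(price drop | poor earnings report) = 0.64×0.85 + 0.88×0.15
        = 0.544000 + 0.132000 = 0.676000
The terms with sector-wide selloff present sum to 0.132000, so
  P(sector-wide selloff | price drop, poor earnings report) = 0.132000 / 0.676000 ≈ 0.195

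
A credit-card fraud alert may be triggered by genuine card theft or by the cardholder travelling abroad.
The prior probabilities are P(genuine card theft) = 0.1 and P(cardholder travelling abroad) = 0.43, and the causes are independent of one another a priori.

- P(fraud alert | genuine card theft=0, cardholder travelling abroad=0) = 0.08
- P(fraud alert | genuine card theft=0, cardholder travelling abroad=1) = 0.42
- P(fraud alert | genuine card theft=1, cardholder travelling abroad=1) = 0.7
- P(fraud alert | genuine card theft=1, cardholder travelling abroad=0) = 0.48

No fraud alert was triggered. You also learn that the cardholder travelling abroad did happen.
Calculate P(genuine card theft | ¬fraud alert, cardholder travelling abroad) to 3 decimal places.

P(genuine card theft | ¬fraud alert, cardholder travelling abroad) ≈ 0.054

Weight on genuine card theft=true, given the evidence: 0.3·0.1 = 0.030000
Denominator P(¬fraud alert | cardholder travelling abroad): 0.58·0.9 + 0.3·0.1 = 0.552000
Posterior = 0.030000 / 0.552000 ≈ 0.054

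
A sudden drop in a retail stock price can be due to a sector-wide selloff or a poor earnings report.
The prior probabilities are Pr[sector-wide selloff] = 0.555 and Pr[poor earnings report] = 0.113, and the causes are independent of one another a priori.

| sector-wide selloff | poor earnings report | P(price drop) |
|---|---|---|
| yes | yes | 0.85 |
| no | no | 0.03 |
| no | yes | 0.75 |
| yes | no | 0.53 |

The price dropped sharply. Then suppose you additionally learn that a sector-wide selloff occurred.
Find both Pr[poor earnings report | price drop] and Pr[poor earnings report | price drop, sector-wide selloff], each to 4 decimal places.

By total probability over the 4 (sector-wide selloff, poor earnings report) configurations:
  P(price drop) = 0.03×0.445×0.887 + 0.75×0.445×0.113 + 0.53×0.555×0.887 + 0.85×0.555×0.113
        = 0.011841 + 0.037714 + 0.260911 + 0.053308 = 0.363774
Configurations with poor earnings report contribute 0.091022, so
  P(poor earnings report | price drop) = 0.091022 / 0.363774 ≈ 0.2502

Now condition on the additional information:
P(price drop | sector-wide selloff) = 0.53·0.887 + 0.85·0.113 = 0.470110 + 0.096050 = 0.566160
The poor earnings report-present share is 0.85·0.113 = 0.096050.
P(poor earnings report | price drop, sector-wide selloff) = 0.096050 / 0.566160 ≈ 0.1697
The drop from 0.2502 to 0.1697 is the explaining-away (discounting) effect.

Pr[poor earnings report | price drop] ≈ 0.2502; Pr[poor earnings report | price drop, sector-wide selloff] ≈ 0.1697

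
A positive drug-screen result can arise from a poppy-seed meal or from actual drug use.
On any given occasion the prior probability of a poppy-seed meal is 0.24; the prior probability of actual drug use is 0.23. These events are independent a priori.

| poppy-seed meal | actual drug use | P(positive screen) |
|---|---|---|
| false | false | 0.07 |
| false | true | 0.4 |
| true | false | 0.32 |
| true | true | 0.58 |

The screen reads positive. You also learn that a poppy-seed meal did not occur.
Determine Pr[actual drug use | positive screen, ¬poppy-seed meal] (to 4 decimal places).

Pr[actual drug use | positive screen, ¬poppy-seed meal] ≈ 0.6306

Sum P(positive screen|·) weighted by the priors over both values of actual drug use:
  P(positive screen | ¬poppy-seed meal) = 0.07*0.77 + 0.4*0.23
        = 0.053900 + 0.092000 = 0.145900
The terms with actual drug use present sum to 0.092000, so
  P(actual drug use | positive screen, ¬poppy-seed meal) = 0.092000 / 0.145900 ≈ 0.6306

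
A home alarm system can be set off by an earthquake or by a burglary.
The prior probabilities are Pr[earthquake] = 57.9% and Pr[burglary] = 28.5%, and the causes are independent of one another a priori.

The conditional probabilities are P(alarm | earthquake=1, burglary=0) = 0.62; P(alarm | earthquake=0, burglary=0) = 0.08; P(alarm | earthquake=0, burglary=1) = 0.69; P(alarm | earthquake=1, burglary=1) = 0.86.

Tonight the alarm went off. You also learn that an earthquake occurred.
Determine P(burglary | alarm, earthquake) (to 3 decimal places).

P(burglary | alarm, earthquake) ≈ 0.356

P(alarm | earthquake) = 0.62·0.715 + 0.86·0.285 = 0.443300 + 0.245100 = 0.688400
The burglary-present share is 0.86·0.285 = 0.245100.
Hence the posterior is 0.245100/0.688400 ≈ 0.356.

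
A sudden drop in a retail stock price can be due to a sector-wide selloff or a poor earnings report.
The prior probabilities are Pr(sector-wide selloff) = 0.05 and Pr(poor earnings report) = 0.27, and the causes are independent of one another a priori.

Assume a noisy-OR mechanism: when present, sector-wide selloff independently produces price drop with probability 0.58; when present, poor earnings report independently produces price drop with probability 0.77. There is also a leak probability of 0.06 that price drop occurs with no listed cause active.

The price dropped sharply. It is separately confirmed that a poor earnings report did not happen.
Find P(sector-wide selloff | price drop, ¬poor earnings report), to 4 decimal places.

Under noisy-OR, P(price drop | causes) = 1 − (1−0.06)·∏(1−qᵢ) over the active causes.
By total probability over both values of sector-wide selloff:
  P(price drop | ¬poor earnings report) = 0.06·0.95 + 0.6052·0.05
        = 0.057000 + 0.030260 = 0.087260
The terms with sector-wide selloff present sum to 0.030260, so
  P(sector-wide selloff | price drop, ¬poor earnings report) = 0.030260 / 0.087260 ≈ 0.3468

P(sector-wide selloff | price drop, ¬poor earnings report) ≈ 0.3468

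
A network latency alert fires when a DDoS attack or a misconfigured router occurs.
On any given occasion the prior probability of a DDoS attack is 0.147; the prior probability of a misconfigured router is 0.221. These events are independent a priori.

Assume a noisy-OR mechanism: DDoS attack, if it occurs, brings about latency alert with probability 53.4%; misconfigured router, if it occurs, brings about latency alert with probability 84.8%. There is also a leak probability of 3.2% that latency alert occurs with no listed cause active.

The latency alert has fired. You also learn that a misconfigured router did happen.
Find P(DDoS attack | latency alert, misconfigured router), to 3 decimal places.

Under noisy-OR, P(latency alert | causes) = 1 − (1−0.032)·∏(1−qᵢ) over the active causes.
P(latency alert | misconfigured router) = 0.852864×0.853 + 0.931435×0.147 = 0.727493 + 0.136921 = 0.864414
Of this, 0.136921 comes from 0.931435×0.147 (the DDoS attack=true cases).
Hence the posterior is 0.136921/0.864414 ≈ 0.158.

P(DDoS attack | latency alert, misconfigured router) ≈ 0.158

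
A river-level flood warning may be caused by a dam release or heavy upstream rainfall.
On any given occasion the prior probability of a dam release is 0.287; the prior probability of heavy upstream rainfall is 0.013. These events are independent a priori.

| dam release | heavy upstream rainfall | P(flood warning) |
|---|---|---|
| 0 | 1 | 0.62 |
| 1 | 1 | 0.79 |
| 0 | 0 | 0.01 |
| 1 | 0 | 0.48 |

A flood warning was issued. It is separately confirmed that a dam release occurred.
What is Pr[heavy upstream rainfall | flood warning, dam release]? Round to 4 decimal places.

By total probability over both values of heavy upstream rainfall:
  P(flood warning | dam release) = 0.48·0.987 + 0.79·0.013
        = 0.473760 + 0.010270 = 0.484030
Keeping only the heavy upstream rainfall-present terms gives 0.010270, so
  P(heavy upstream rainfall | flood warning, dam release) = 0.010270 / 0.484030 ≈ 0.0212

Pr[heavy upstream rainfall | flood warning, dam release] ≈ 0.0212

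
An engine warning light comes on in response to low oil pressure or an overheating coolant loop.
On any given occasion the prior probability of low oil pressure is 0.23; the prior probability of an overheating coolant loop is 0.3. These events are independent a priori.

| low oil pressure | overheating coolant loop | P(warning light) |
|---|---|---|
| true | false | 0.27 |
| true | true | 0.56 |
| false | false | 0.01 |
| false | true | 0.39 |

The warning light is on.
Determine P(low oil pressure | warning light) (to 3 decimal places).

P(low oil pressure | warning light) ≈ 0.462

For the numerator, keep only low oil pressure=true terms: 0.043470 + 0.038640 = 0.082110
Normalizer over all consistent configurations: 0.01·0.77·0.7 + 0.39·0.77·0.3 + 0.27·0.23·0.7 + 0.56·0.23·0.3 = 0.177590
P(low oil pressure | warning light) = 0.082110/0.177590 ≈ 0.462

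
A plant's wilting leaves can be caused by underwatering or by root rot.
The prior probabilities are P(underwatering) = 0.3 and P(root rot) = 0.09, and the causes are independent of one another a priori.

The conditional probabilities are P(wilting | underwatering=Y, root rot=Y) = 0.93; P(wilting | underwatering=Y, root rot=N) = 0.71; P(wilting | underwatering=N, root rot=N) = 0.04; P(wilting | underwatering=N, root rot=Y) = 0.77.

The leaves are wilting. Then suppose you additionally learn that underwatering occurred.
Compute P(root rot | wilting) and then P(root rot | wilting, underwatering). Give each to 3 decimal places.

P(root rot | wilting) ≈ 0.251; P(root rot | wilting, underwatering) ≈ 0.115

Weight on root rot=true, given the evidence: 0.048510 + 0.025110 = 0.073620
Denominator P(wilting): 0.04*0.7*0.91 + 0.77*0.7*0.09 + 0.71*0.3*0.91 + 0.93*0.3*0.09 = 0.292930
Posterior = 0.073620 / 0.292930 ≈ 0.251

Now also conditioning on underwatering=true:
By total probability over both values of root rot:
  P(wilting | underwatering) = 0.71·0.91 + 0.93·0.09
        = 0.646100 + 0.083700 = 0.729800
Configurations with root rot contribute 0.083700, so
  P(root rot | wilting, underwatering) = 0.083700 / 0.729800 ≈ 0.115
The drop from 0.251 to 0.115 is the explaining-away (discounting) effect.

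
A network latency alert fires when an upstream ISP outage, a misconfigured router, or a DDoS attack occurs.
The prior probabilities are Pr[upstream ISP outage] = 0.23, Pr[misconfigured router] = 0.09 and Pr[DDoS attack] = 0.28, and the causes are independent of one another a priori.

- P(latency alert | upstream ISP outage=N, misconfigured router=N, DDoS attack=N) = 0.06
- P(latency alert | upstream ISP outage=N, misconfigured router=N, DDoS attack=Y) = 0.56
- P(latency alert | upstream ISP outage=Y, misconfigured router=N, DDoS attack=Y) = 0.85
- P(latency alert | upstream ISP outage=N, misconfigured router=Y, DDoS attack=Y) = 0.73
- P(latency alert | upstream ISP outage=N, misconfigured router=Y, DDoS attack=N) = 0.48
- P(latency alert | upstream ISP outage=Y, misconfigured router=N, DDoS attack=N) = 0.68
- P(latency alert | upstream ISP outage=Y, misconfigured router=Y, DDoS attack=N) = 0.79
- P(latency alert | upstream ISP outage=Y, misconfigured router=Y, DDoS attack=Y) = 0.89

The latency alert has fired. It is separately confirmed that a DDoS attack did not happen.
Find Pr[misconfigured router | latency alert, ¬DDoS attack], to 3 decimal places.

For the numerator, keep only misconfigured router=true terms: 0.033264 + 0.016353 = 0.049617
Normalizer over all consistent configurations: 0.06·0.77·0.91 + 0.48·0.77·0.09 + 0.68·0.23·0.91 + 0.79·0.23·0.09 = 0.233983
Posterior = 0.049617 / 0.233983 ≈ 0.212

Pr[misconfigured router | latency alert, ¬DDoS attack] ≈ 0.212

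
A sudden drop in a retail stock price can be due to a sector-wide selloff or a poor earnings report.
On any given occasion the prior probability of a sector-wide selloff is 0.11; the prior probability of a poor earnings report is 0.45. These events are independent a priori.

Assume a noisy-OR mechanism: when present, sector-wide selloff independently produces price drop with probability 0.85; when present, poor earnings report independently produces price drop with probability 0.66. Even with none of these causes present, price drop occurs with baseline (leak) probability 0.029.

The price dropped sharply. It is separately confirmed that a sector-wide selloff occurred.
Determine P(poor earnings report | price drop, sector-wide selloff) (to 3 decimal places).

P(poor earnings report | price drop, sector-wide selloff) ≈ 0.477

Under noisy-OR, P(price drop | causes) = 1 − (1−0.029)·∏(1−qᵢ) over the active causes.
For the numerator, keep only poor earnings report=true terms: 0.950479·0.45 = 0.427716
The normalizing constant is 0.85435·0.55 + 0.950479·0.45 = 0.897609
Posterior = 0.427716 / 0.897609 ≈ 0.477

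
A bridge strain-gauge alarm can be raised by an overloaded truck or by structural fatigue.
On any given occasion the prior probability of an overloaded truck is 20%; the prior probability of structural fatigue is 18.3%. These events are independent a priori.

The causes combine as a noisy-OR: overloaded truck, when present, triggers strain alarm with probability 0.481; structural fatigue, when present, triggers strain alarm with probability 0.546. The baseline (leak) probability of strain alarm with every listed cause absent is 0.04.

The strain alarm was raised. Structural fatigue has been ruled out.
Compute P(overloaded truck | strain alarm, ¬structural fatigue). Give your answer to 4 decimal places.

Under noisy-OR, P(strain alarm | causes) = 1 − (1−0.04)·∏(1−qᵢ) over the active causes.
P(strain alarm | ¬structural fatigue) = 0.04×0.8 + 0.50176×0.2 = 0.032000 + 0.100352 = 0.132352
The overloaded truck-present share is 0.50176×0.2 = 0.100352.
P(overloaded truck | strain alarm, ¬structural fatigue) = 0.100352 / 0.132352 ≈ 0.7582

P(overloaded truck | strain alarm, ¬structural fatigue) ≈ 0.7582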